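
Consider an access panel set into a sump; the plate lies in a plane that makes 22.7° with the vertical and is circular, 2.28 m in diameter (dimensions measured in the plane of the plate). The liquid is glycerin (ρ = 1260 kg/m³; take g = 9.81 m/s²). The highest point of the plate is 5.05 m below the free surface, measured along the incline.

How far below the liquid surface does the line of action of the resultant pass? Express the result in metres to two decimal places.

h_p = 5.76 m

γ = ρg = 1260 × 9.81 / 1000 = 12.3606 kN/m³.
The plate makes 22.7° with the vertical, i.e. θ = 90° − 22.7° = 67.3° to the horizontal. Measuring y along the incline from the free-surface line, vertical depth h = y·sinθ with sinθ = 0.922538.
The centroid is at the centre, 1.14 m below the top of the plate, so y_c = 5.05 + 1.14 = 6.19 m and h_c = 6.19 × 0.922538 = 5.71051 m.
A = π(1.14)² = 4.08281 m².
Resultant F = γ·h_c·A = 12.3606 × 5.71051 × 4.08281 = 288.186 kN.
I_c = πr⁴/4 = π × 1.14⁴/4 = 1.32651 m⁴.
Centre of pressure: y_p = y_c + I_c/(y_c·A) = 6.19 + 1.32651/(6.19 × 4.08281) = 6.19 + 0.0524881 = 6.24249 m along the plane.
Vertically, h_p = y_p·sinθ = 6.24249 × 0.922538 = 5.75893 m.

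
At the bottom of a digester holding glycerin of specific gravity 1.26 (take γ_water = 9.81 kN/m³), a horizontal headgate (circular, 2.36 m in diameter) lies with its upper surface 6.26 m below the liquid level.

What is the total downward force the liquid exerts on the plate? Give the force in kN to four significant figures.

γ = 1.26 × 9.81 = 12.3606 kN/m³.
The plate is horizontal, so pressure is uniform at p = γ·h = 12.3606 × 6.26 = 77.3774 kN/m².
A = π(1.18)² = 4.37435 m².
F = p·A = 77.3774 × 4.37435 = 338.476 kN.

F ≈ 338.5 kN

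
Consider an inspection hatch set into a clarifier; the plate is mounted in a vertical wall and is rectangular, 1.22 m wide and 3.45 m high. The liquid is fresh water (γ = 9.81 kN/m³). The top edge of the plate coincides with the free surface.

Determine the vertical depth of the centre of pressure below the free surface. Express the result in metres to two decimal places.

γ = 9.81 kN/m³.
The centroid lies 3.45/2 = 1.725 m below the top edge, so the centroid depth is h_c = 1.725 m.
A = 1.22 × 3.45 = 4.209 m².
Resultant F = γ·h_c·A = 9.81 × 1.725 × 4.209 = 71.2258 kN.
I_c = b·h³/12 = 1.22 × 3.45³/12 = 4.1748 m⁴.
Centre of pressure: y_p = y_c + I_c/(y_c·A) = 1.725 + 4.1748/(1.725 × 4.209) = 1.725 + 0.575 = 2.3 m along the plane.

h_p = 2.30 m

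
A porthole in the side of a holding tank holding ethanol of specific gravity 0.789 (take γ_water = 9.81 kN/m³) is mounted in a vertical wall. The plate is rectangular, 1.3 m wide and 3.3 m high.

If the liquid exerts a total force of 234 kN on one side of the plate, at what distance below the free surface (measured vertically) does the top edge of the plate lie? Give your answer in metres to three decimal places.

γ = 0.789 × 9.81 = 7.74009 kN/m³.
A = 1.3 × 3.3 = 4.29 m².
From F = γ·h_c·A, the centroid depth is h_c = 234/(7.74009 × 4.29) = 7.04713 m.
The centroid lies 3.3/2 = 1.65 m below the top edge, so the top edge sits at h_top = 7.04713 − 1.65 = 5.39713 m below the surface.

d_top ≈ 5.397 m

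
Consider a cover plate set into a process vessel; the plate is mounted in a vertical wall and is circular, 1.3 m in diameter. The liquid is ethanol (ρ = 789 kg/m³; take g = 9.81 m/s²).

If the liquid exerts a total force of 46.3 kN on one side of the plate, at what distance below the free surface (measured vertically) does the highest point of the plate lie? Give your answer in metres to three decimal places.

d_top ≈ 3.857 m

γ = ρg = 789 × 9.81 / 1000 = 7.74009 kN/m³.
A = π(0.65)² = 1.32732 m².
From F = γ·h_c·A, the centroid depth is h_c = 46.3/(7.74009 × 1.32732) = 4.50671 m.
The centroid is at the centre, 0.65 m below the top of the plate, so the highest point sits at h_top = 4.50671 − 0.65 = 3.85671 m below the surface.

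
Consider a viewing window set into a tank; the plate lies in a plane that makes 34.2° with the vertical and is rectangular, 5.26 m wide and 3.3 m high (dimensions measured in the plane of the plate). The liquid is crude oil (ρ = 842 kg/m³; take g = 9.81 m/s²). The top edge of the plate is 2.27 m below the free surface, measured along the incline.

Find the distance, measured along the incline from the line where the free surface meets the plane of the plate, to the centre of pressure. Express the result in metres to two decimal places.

γ = ρg = 842 × 9.81 / 1000 = 8.26002 kN/m³.
The plate makes 34.2° with the vertical, i.e. θ = 90° − 34.2° = 55.8° to the horizontal. Measuring y along the incline from the free-surface line, vertical depth h = y·sinθ with sinθ = 0.827081.
The centroid lies 3.3/2 = 1.65 m below the top edge, so y_c = 2.27 + 1.65 = 3.92 m and h_c = 3.92 × 0.827081 = 3.24216 m.
A = 5.26 × 3.3 = 17.358 m².
Resultant F = γ·h_c·A = 8.26002 × 3.24216 × 17.358 = 464.853 kN.
I_c = b·h³/12 = 5.26 × 3.3³/12 = 15.7524 m⁴.
Centre of pressure: y_p = y_c + I_c/(y_c·A) = 3.92 + 15.7524/(3.92 × 17.358) = 3.92 + 0.231505 = 4.15151 m along the plane.

y_p = 4.15 m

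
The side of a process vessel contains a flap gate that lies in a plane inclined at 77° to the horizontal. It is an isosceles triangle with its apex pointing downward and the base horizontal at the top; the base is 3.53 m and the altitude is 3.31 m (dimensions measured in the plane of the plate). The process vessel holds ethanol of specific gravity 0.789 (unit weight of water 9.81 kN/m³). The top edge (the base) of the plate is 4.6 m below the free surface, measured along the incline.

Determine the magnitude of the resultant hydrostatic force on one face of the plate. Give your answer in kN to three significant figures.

F ≈ 251 kN

γ = 0.789 × 9.81 = 7.74009 kN/m³.
Let θ = 77° be the plate's angle to the horizontal; measure y along the incline from where the plane meets the free surface. Vertical depth h = y·sinθ with sinθ = 0.974370.
With the apex down, the centroid sits h/3 = 3.31/3 = 1.10333 m below the base (the top edge), so y_c = 4.6 + 1.10333 = 5.70333 m and h_c = 5.70333 × 0.974370 = 5.55715 m.
A = ½ × 3.53 × 3.31 = 5.84215 m².
Resultant F = γ·h_c·A = 7.74009 × 5.55715 × 5.84215 = 251.287 kN.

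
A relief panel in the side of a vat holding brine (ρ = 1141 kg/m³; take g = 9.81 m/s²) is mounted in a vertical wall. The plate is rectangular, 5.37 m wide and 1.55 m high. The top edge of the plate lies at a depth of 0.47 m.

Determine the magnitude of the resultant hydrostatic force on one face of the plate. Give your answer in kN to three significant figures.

F ≈ 116 kN

γ = ρg = 1141 × 9.81 / 1000 = 11.19321 kN/m³.
The centroid lies 1.55/2 = 0.775 m below the top edge, so the centroid depth is h_c = 0.47 + 0.775 = 1.245 m.
A = 5.37 × 1.55 = 8.3235 m².
Resultant F = γ·h_c·A = 11.19321 × 1.245 × 8.3235 = 115.993 kN.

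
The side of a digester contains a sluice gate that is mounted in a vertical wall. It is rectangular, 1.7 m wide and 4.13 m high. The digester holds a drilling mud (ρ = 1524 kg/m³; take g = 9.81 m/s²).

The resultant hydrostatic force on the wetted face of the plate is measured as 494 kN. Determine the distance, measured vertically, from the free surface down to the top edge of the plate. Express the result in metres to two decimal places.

d_top ≈ 2.64 m

γ = ρg = 1524 × 9.81 / 1000 = 14.95044 kN/m³.
A = 1.7 × 4.13 = 7.021 m².
From F = γ·h_c·A, the centroid depth is h_c = 494/(14.95044 × 7.021) = 4.70624 m.
The centroid lies 4.13/2 = 2.065 m below the top edge, so the top edge sits at h_top = 4.70624 − 2.065 = 2.64124 m below the surface.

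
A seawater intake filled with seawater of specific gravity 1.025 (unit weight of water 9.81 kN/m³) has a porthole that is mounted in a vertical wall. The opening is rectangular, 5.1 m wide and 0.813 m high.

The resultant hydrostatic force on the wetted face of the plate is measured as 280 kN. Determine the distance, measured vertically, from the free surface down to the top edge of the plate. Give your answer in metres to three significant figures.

d_top ≈ 6.31 m

γ = 1.025 × 9.81 = 10.05525 kN/m³.
A = 5.1 × 0.813 = 4.1463 m².
From F = γ·h_c·A, the centroid depth is h_c = 280/(10.05525 × 4.1463) = 6.7159 m.
The centroid lies 0.813/2 = 0.4065 m below the top edge, so the top edge sits at h_top = 6.7159 − 0.4065 = 6.3094 m below the surface.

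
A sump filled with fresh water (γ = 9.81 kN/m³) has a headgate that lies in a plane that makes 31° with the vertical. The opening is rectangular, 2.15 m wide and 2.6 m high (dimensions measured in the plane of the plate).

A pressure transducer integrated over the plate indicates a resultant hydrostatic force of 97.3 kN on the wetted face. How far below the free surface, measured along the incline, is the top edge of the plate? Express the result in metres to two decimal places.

y_top ≈ 0.77 m

γ = 9.81 kN/m³.
A = 2.15 × 2.6 = 5.59 m².
From F = γ·h_c·A, the centroid depth is h_c = 97.3/(9.81 × 5.59) = 1.77432 m.
The plate makes 31° with the vertical, i.e. θ = 90° − 31° = 59° to the horizontal. Measuring y along the incline from the free-surface line, vertical depth h = y·sinθ with sinθ = 0.857167.
Along the incline, y_c = h_c/sinθ = 1.77432/0.857167 = 2.06998 m.
The centroid lies 2.6/2 = 1.3 m below the top edge, so the top edge sits at y_top = 2.06998 − 1.3 = 0.76998 m along the incline.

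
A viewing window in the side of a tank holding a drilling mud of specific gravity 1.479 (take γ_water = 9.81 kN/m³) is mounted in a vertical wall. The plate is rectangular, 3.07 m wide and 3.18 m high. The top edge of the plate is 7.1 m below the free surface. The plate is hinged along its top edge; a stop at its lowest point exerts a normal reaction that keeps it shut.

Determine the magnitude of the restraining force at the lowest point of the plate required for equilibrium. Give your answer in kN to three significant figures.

γ = 1.479 × 9.81 = 14.50899 kN/m³.
The centroid lies 3.18/2 = 1.59 m below the top edge, so the centroid depth is h_c = 7.1 + 1.59 = 8.69 m.
A = 3.07 × 3.18 = 9.7626 m².
Resultant F = γ·h_c·A = 14.50899 × 8.69 × 9.7626 = 1230.9 kN.
I_c = b·h³/12 = 3.07 × 3.18³/12 = 8.22694 m⁴.
Centre of pressure: y_p = y_c + I_c/(y_c·A) = 8.69 + 8.22694/(8.69 × 9.7626) = 8.69 + 0.0969735 = 8.78697 m along the plane.
The resultant acts 1.59 + 0.0969735 = 1.68697 m (along the plate) below the hinge at the top edge, so the moment about the hinge is M = F × 1.68697 = 1230.9 × 1.68697 = 2076.49 kN·m.
A normal force at the bottom, 3.18 m from the hinge, must supply this moment: P = 2076.49/3.18 = 652.984 kN.

P ≈ 653 kN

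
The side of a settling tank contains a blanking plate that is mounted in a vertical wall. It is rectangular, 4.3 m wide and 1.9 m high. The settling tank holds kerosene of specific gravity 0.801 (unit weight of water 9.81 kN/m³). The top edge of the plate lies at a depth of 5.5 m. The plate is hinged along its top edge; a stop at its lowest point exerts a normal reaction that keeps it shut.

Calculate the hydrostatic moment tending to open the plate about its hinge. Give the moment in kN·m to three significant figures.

γ = 0.801 × 9.81 = 7.85781 kN/m³.
The centroid lies 1.9/2 = 0.95 m below the top edge, so the centroid depth is h_c = 5.5 + 0.95 = 6.45 m.
A = 4.3 × 1.9 = 8.17 m².
Resultant F = γ·h_c·A = 7.85781 × 6.45 × 8.17 = 414.079 kN.
I_c = b·h³/12 = 4.3 × 1.9³/12 = 2.45781 m⁴.
Centre of pressure: y_p = y_c + I_c/(y_c·A) = 6.45 + 2.45781/(6.45 × 8.17) = 6.45 + 0.0466409 = 6.49664 m along the plane.
The resultant acts 0.95 + 0.0466409 = 0.996641 m (along the plate) below the hinge at the top edge, so the moment about the hinge is M = F × 0.996641 = 414.079 × 0.996641 = 412.688 kN·m.

M ≈ 413 kN·m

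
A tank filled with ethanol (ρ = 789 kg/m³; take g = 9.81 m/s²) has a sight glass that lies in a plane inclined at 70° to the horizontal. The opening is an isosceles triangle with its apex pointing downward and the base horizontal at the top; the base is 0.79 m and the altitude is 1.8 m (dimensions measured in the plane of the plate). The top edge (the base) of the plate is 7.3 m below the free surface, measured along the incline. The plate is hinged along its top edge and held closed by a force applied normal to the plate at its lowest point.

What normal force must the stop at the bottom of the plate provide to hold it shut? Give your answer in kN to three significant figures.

P ≈ 14.1 kN

γ = ρg = 789 × 9.81 / 1000 = 7.74009 kN/m³.
Let θ = 70° be the plate's angle to the horizontal; measure y along the incline from where the plane meets the free surface. Vertical depth h = y·sinθ with sinθ = 0.939693.
With the apex down, the centroid sits h/3 = 1.8/3 = 0.6 m below the base (the top edge), so y_c = 7.3 + 0.6 = 7.9 m and h_c = 7.9 × 0.939693 = 7.42357 m.
A = ½ × 0.79 × 1.8 = 0.711 m².
Resultant F = γ·h_c·A = 7.74009 × 7.42357 × 0.711 = 40.8534 kN.
I_c = b·h³/36 = 0.79 × 1.8³/36 = 0.12798 m⁴.
Centre of pressure: y_p = y_c + I_c/(y_c·A) = 7.9 + 0.12798/(7.9 × 0.711) = 7.9 + 0.0227848 = 7.92278 m along the plane.
The resultant acts 0.6 + 0.0227848 = 0.622785 m (along the plate) below the hinge at the top edge, so the moment about the hinge is M = F × 0.622785 = 40.8534 × 0.622785 = 25.4429 kN·m.
A normal force at the bottom, 1.8 m from the hinge, must supply this moment: P = 25.4429/1.8 = 14.1349 kN.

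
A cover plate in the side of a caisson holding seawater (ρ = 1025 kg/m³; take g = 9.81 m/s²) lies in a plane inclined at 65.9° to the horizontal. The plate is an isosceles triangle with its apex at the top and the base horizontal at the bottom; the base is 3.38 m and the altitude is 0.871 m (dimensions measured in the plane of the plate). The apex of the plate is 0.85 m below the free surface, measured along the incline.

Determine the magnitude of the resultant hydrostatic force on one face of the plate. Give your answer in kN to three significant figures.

γ = ρg = 1025 × 9.81 / 1000 = 10.05525 kN/m³.
Let θ = 65.9° be the plate's angle to the horizontal; measure y along the incline from where the plane meets the free surface. Vertical depth h = y·sinθ with sinθ = 0.912834.
With the apex up, the centroid sits 2h/3 = 2 × 0.871/3 = 0.580667 m below the apex, so y_c = 0.85 + 0.580667 = 1.43067 m and h_c = 1.43067 × 0.912834 = 1.30596 m.
A = ½ × 3.38 × 0.871 = 1.47199 m².
Resultant F = γ·h_c·A = 10.05525 × 1.30596 × 1.47199 = 19.3298 kN.

F ≈ 19.3 kN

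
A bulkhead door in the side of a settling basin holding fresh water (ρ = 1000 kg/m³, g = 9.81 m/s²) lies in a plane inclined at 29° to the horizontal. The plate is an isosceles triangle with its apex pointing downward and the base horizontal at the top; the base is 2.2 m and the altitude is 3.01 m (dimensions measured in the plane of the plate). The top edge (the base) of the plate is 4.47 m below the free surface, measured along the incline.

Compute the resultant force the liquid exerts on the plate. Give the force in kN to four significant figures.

F ≈ 86.19 kN

γ = ρg = 1000 × 9.81 = 9810 N/m³ = 9.81 kN/m³.
Let θ = 29° be the plate's angle to the horizontal; measure y along the incline from where the plane meets the free surface. Vertical depth h = y·sinθ with sinθ = 0.484810.
With the apex down, the centroid sits h/3 = 3.01/3 = 1.00333 m below the base (the top edge), so y_c = 4.47 + 1.00333 = 5.47333 m and h_c = 5.47333 × 0.484810 = 2.65353 m.
A = ½ × 2.2 × 3.01 = 3.311 m².
Resultant F = γ·h_c·A = 9.81 × 2.65353 × 3.311 = 86.1891 kN.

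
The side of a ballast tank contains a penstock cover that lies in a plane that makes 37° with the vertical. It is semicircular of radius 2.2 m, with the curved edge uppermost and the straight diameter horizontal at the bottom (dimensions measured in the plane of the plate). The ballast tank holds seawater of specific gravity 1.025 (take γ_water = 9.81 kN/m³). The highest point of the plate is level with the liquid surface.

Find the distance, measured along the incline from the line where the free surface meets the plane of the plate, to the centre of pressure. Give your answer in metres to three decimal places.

γ = 1.025 × 9.81 = 10.05525 kN/m³.
The plate makes 37° with the vertical, i.e. θ = 90° − 37° = 53° to the horizontal. Measuring y along the incline from the free-surface line, vertical depth h = y·sinθ with sinθ = 0.798636.
The centroid lies 4r/(3π) = 0.933709 m above the diameter, so r − 4r/(3π) = 2.2 − 0.933709 = 1.26629 m below the topmost point, so y_c = 1.26629 m and h_c = 1.26629 × 0.798636 = 1.0113 m.
A = πr²/2 = π × 2.2²/2 = 7.60265 m².
Resultant F = γ·h_c·A = 10.05525 × 1.0113 × 7.60265 = 77.3104 kN.
I_c = (π/8 − 8/(9π))·r⁴ = 0.109757 × 2.2⁴ = 2.57112 m⁴.
Centre of pressure: y_p = y_c + I_c/(y_c·A) = 1.26629 + 2.57112/(1.26629 × 7.60265) = 1.26629 + 0.267069 = 1.53336 m along the plane.

y_p = 1.533 m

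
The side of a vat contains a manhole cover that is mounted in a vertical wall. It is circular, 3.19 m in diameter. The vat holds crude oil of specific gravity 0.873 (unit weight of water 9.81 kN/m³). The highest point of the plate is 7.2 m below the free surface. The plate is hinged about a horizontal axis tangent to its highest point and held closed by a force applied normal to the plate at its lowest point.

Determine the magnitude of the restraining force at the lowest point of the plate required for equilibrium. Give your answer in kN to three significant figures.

P ≈ 315 kN

γ = 0.873 × 9.81 = 8.56413 kN/m³.
The centroid is at the centre, 1.595 m below the top of the plate, so the centroid depth is h_c = 7.2 + 1.595 = 8.795 m.
A = π(1.595)² = 7.99229 m².
Resultant F = γ·h_c·A = 8.56413 × 8.795 × 7.99229 = 601.991 kN.
I_c = πr⁴/4 = π × 1.595⁴/4 = 5.08315 m⁴.
Centre of pressure: y_p = y_c + I_c/(y_c·A) = 8.795 + 5.08315/(8.795 × 7.99229) = 8.795 + 0.0723146 = 8.86731 m along the plane.
The resultant acts 1.595 + 0.0723146 = 1.66731 m (along the plate) below the hinge at the top edge, so the moment about the hinge is M = F × 1.66731 = 601.991 × 1.66731 = 1003.71 kN·m.
A normal force at the bottom, 3.19 m from the hinge, must supply this moment: P = 1003.71/3.19 = 314.643 kN.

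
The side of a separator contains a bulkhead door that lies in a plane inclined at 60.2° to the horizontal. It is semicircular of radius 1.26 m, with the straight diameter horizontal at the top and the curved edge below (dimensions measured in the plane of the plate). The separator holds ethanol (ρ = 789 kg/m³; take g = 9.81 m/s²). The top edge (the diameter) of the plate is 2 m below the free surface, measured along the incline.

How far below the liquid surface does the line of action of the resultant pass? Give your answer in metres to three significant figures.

h_p = 2.24 m

γ = ρg = 789 × 9.81 / 1000 = 7.74009 kN/m³.
Let θ = 60.2° be the plate's angle to the horizontal; measure y along the incline from where the plane meets the free surface. Vertical depth h = y·sinθ with sinθ = 0.867765.
The centroid of a semicircle lies 4r/(3π) = 0.534761 m from the diameter, here below the top edge, so y_c = 2 + 0.534761 = 2.53476 m and h_c = 2.53476 × 0.867765 = 2.19958 m.
A = πr²/2 = π × 1.26²/2 = 2.4938 m².
Resultant F = γ·h_c·A = 7.74009 × 2.19958 × 2.4938 = 42.4568 kN.
I_c = (π/8 − 8/(9π))·r⁴ = 0.109757 × 1.26⁴ = 0.27664 m⁴.
Centre of pressure: y_p = y_c + I_c/(y_c·A) = 2.53476 + 0.27664/(2.53476 × 2.4938) = 2.53476 + 0.0437639 = 2.57852 m along the plane.
Vertically, h_p = y_p·sinθ = 2.57852 × 0.867765 = 2.23755 m.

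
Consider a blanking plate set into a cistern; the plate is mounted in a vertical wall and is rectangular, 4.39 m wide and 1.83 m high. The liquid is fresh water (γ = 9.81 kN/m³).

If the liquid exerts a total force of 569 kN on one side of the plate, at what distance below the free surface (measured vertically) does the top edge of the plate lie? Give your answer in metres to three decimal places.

d_top ≈ 6.305 m

γ = 9.81 kN/m³.
A = 4.39 × 1.83 = 8.0337 m².
From F = γ·h_c·A, the centroid depth is h_c = 569/(9.81 × 8.0337) = 7.21984 m.
The centroid lies 1.83/2 = 0.915 m below the top edge, so the top edge sits at h_top = 7.21984 − 0.915 = 6.30484 m below the surface.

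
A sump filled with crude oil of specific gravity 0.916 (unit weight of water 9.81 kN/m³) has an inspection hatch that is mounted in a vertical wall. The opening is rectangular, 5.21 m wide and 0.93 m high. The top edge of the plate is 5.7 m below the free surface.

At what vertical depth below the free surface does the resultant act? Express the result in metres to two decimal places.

γ = 0.916 × 9.81 = 8.98596 kN/m³.
The centroid lies 0.93/2 = 0.465 m below the top edge, so the centroid depth is h_c = 5.7 + 0.465 = 6.165 m.
A = 5.21 × 0.93 = 4.8453 m².
Resultant F = γ·h_c·A = 8.98596 × 6.165 × 4.8453 = 268.422 kN.
I_c = b·h³/12 = 5.21 × 0.93³/12 = 0.349225 m⁴.
Centre of pressure: y_p = y_c + I_c/(y_c·A) = 6.165 + 0.349225/(6.165 × 4.8453) = 6.165 + 0.011691 = 6.17669 m along the plane.

h_p = 6.18 m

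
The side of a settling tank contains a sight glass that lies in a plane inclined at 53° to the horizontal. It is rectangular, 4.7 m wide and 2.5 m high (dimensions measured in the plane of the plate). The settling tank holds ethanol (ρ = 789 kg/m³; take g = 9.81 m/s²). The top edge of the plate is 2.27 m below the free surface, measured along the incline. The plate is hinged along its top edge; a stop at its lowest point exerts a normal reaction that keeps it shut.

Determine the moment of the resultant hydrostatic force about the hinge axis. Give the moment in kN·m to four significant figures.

γ = ρg = 789 × 9.81 / 1000 = 7.74009 kN/m³.
Let θ = 53° be the plate's angle to the horizontal; measure y along the incline from where the plane meets the free surface. Vertical depth h = y·sinθ with sinθ = 0.798636.
The centroid lies 2.5/2 = 1.25 m below the top edge, so y_c = 2.27 + 1.25 = 3.52 m and h_c = 3.52 × 0.798636 = 2.8112 m.
A = 4.7 × 2.5 = 11.75 m².
Resultant F = γ·h_c·A = 7.74009 × 2.8112 × 11.75 = 255.668 kN.
I_c = b·h³/12 = 4.7 × 2.5³/12 = 6.11979 m⁴.
Centre of pressure: y_p = y_c + I_c/(y_c·A) = 3.52 + 6.11979/(3.52 × 11.75) = 3.52 + 0.147964 = 3.66796 m along the plane.
The resultant acts 1.25 + 0.147964 = 1.39796 m (along the plate) below the hinge at the top edge, so the moment about the hinge is M = F × 1.39796 = 255.668 × 1.39796 = 357.414 kN·m.

M ≈ 357.4 kN·m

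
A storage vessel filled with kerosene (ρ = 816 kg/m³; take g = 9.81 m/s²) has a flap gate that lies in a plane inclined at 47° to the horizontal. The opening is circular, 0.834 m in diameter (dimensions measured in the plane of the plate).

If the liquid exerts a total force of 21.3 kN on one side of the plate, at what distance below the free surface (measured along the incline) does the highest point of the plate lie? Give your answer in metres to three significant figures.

γ = ρg = 816 × 9.81 / 1000 = 8.00496 kN/m³.
A = π(0.417)² = 0.546288 m².
From F = γ·h_c·A, the centroid depth is h_c = 21.3/(8.00496 × 0.546288) = 4.87078 m.
Let θ = 47° be the plate's angle to the horizontal; measure y along the incline from where the plane meets the free surface. Vertical depth h = y·sinθ with sinθ = 0.731354.
Along the incline, y_c = h_c/sinθ = 4.87078/0.731354 = 6.65995 m.
The centroid is at the centre, 0.417 m below the top of the plate, so the highest point sits at y_top = 6.65995 − 0.417 = 6.24295 m along the incline.

y_top ≈ 6.24 m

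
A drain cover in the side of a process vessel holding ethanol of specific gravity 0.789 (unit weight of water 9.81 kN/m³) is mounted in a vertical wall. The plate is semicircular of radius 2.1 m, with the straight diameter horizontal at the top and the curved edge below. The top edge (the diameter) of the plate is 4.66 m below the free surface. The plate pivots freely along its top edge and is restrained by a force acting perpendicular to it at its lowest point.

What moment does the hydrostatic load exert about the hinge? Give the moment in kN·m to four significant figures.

γ = 0.789 × 9.81 = 7.74009 kN/m³.
The centroid of a semicircle lies 4r/(3π) = 0.891268 m from the diameter, here below the top edge, so the centroid depth is h_c = 4.66 + 0.891268 = 5.55127 m.
A = πr²/2 = π × 2.1²/2 = 6.92721 m².
Resultant F = γ·h_c·A = 7.74009 × 5.55127 × 6.92721 = 297.644 kN.
I_c = (π/8 − 8/(9π))·r⁴ = 0.109757 × 2.1⁴ = 2.13457 m⁴.
Centre of pressure: y_p = y_c + I_c/(y_c·A) = 5.55127 + 2.13457/(5.55127 × 6.92721) = 5.55127 + 0.0555085 = 5.60678 m along the plane.
The resultant acts 0.891268 + 0.0555085 = 0.946776 m (along the plate) below the hinge at the top edge, so the moment about the hinge is M = F × 0.946776 = 297.644 × 0.946776 = 281.802 kN·m.

M ≈ 281.8 kN·m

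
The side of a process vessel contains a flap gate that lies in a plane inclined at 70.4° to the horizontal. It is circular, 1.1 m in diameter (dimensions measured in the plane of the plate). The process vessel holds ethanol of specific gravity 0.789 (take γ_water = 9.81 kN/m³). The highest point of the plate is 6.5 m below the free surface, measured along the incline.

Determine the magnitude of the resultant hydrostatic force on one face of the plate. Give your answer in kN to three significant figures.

F ≈ 48.9 kN

γ = 0.789 × 9.81 = 7.74009 kN/m³.
Let θ = 70.4° be the plate's angle to the horizontal; measure y along the incline from where the plane meets the free surface. Vertical depth h = y·sinθ with sinθ = 0.942057.
The centroid is at the centre, 0.55 m below the top of the plate, so y_c = 6.5 + 0.55 = 7.05 m and h_c = 7.05 × 0.942057 = 6.6415 m.
A = π(0.55)² = 0.950332 m².
Resultant F = γ·h_c·A = 7.74009 × 6.6415 × 0.950332 = 48.8526 kN.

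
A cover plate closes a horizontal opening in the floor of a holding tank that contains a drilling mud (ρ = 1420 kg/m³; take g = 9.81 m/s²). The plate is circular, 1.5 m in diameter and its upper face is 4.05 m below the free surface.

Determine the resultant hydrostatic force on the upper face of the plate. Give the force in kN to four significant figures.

γ = ρg = 1420 × 9.81 / 1000 = 13.9302 kN/m³.
The plate is horizontal, so pressure is uniform at p = γ·h = 13.9302 × 4.05 = 56.4173 kN/m².
A = π(0.75)² = 1.76715 m².
F = p·A = 56.4173 × 1.76715 = 99.6978 kN.

F ≈ 99.70 kN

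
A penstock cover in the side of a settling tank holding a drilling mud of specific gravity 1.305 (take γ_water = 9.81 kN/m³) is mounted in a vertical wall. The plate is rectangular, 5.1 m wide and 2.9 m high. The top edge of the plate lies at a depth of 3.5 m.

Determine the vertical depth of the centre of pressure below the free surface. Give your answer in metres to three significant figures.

h_p = 5.09 m

γ = 1.305 × 9.81 = 12.80205 kN/m³.
The centroid lies 2.9/2 = 1.45 m below the top edge, so the centroid depth is h_c = 3.5 + 1.45 = 4.95 m.
A = 5.1 × 2.9 = 14.79 m².
Resultant F = γ·h_c·A = 12.80205 × 4.95 × 14.79 = 937.244 kN.
I_c = b·h³/12 = 5.1 × 2.9³/12 = 10.3653 m⁴.
Centre of pressure: y_p = y_c + I_c/(y_c·A) = 4.95 + 10.3653/(4.95 × 14.79) = 4.95 + 0.141582 = 5.09158 m along the plane.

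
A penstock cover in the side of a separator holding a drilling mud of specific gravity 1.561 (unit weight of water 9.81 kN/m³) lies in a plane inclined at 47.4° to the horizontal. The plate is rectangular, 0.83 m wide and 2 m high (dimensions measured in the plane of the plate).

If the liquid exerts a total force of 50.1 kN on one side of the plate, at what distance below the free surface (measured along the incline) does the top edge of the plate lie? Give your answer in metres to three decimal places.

y_top ≈ 1.677 m

γ = 1.561 × 9.81 = 15.31341 kN/m³.
A = 0.83 × 2 = 1.66 m².
From F = γ·h_c·A, the centroid depth is h_c = 50.1/(15.31341 × 1.66) = 1.97087 m.
Let θ = 47.4° be the plate's angle to the horizontal; measure y along the incline from where the plane meets the free surface. Vertical depth h = y·sinθ with sinθ = 0.736097.
Along the incline, y_c = h_c/sinθ = 1.97087/0.736097 = 2.67746 m.
The centroid lies 2/2 = 1 m below the top edge, so the top edge sits at y_top = 2.67746 − 1 = 1.67746 m along the incline.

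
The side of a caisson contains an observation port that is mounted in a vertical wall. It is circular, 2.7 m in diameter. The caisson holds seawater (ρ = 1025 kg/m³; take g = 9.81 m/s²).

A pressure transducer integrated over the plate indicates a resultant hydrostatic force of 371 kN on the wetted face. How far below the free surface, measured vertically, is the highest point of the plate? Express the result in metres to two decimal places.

d_top ≈ 5.09 m

γ = ρg = 1025 × 9.81 / 1000 = 10.05525 kN/m³.
A = π(1.35)² = 5.72555 m².
From F = γ·h_c·A, the centroid depth is h_c = 371/(10.05525 × 5.72555) = 6.44412 m.
The centroid is at the centre, 1.35 m below the top of the plate, so the highest point sits at h_top = 6.44412 − 1.35 = 5.09412 m below the surface.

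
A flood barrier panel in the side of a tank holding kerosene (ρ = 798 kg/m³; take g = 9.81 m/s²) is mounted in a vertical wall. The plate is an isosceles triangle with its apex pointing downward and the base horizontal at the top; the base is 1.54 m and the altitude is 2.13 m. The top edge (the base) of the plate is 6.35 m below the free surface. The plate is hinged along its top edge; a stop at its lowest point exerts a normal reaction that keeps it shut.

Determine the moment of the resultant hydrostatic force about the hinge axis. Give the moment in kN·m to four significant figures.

γ = ρg = 798 × 9.81 / 1000 = 7.82838 kN/m³.
With the apex down, the centroid sits h/3 = 2.13/3 = 0.71 m below the base (the top edge), so the centroid depth is h_c = 6.35 + 0.71 = 7.06 m.
A = ½ × 1.54 × 2.13 = 1.6401 m².
Resultant F = γ·h_c·A = 7.82838 × 7.06 × 1.6401 = 90.6456 kN.
I_c = b·h³/36 = 1.54 × 2.13³/36 = 0.413387 m⁴.
Centre of pressure: y_p = y_c + I_c/(y_c·A) = 7.06 + 0.413387/(7.06 × 1.6401) = 7.06 + 0.0357011 = 7.0957 m along the plane.
The resultant acts 0.71 + 0.0357011 = 0.745701 m (along the plate) below the hinge at the top edge, so the moment about the hinge is M = F × 0.745701 = 90.6456 × 0.745701 = 67.5945 kN·m.

M ≈ 67.59 kN·m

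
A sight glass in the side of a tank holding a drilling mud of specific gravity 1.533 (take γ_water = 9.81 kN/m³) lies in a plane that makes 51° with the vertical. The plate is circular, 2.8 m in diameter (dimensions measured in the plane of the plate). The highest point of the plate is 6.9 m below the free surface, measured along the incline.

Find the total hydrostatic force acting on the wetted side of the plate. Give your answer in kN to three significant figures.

γ = 1.533 × 9.81 = 15.03873 kN/m³.
The plate makes 51° with the vertical, i.e. θ = 90° − 51° = 39° to the horizontal. Measuring y along the incline from the free-surface line, vertical depth h = y·sinθ with sinθ = 0.629320.
The centroid is at the centre, 1.4 m below the top of the plate, so y_c = 6.9 + 1.4 = 8.3 m and h_c = 8.3 × 0.629320 = 5.22336 m.
A = π(1.4)² = 6.15752 m².
Resultant F = γ·h_c·A = 15.03873 × 5.22336 × 6.15752 = 483.69 kN.

F ≈ 484 kN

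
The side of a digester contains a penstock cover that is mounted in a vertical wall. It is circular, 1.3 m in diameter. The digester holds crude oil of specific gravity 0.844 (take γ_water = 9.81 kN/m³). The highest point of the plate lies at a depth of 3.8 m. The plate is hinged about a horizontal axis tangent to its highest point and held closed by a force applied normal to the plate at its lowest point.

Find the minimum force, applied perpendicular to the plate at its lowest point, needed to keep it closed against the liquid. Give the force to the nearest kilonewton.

P ≈ 25 kN

γ = 0.844 × 9.81 = 8.27964 kN/m³.
The centroid is at the centre, 0.65 m below the top of the plate, so the centroid depth is h_c = 3.8 + 0.65 = 4.45 m.
A = π(0.65)² = 1.32732 m².
Resultant F = γ·h_c·A = 8.27964 × 4.45 × 1.32732 = 48.9043 kN.
I_c = πr⁴/4 = π × 0.65⁴/4 = 0.140198 m⁴.
Centre of pressure: y_p = y_c + I_c/(y_c·A) = 4.45 + 0.140198/(4.45 × 1.32732) = 4.45 + 0.0237359 = 4.47374 m along the plane.
The resultant acts 0.65 + 0.0237359 = 0.673736 m (along the plate) below the hinge at the top edge, so the moment about the hinge is M = F × 0.673736 = 48.9043 × 0.673736 = 32.9486 kN·m.
A normal force at the bottom, 1.3 m from the hinge, must supply this moment: P = 32.9486/1.3 = 25.3451 kN.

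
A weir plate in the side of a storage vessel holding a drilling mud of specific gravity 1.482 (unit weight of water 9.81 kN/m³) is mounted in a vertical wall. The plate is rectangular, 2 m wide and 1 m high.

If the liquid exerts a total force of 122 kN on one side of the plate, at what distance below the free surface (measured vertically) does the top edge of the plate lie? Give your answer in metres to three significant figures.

γ = 1.482 × 9.81 = 14.53842 kN/m³.
A = 2 × 1 = 2 m².
From F = γ·h_c·A, the centroid depth is h_c = 122/(14.53842 × 2) = 4.19578 m.
The centroid lies 1/2 = 0.5 m below the top edge, so the top edge sits at h_top = 4.19578 − 0.5 = 3.69578 m below the surface.

d_top ≈ 3.70 m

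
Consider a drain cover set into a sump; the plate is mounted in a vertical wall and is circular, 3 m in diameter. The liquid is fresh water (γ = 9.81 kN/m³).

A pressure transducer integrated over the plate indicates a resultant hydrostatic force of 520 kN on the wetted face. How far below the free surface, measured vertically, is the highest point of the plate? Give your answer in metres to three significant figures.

d_top ≈ 6.00 m

γ = 9.81 kN/m³.
A = π(1.5)² = 7.06858 m².
From F = γ·h_c·A, the centroid depth is h_c = 520/(9.81 × 7.06858) = 7.49898 m.
The centroid is at the centre, 1.5 m below the top of the plate, so the highest point sits at h_top = 7.49898 − 1.5 = 5.99898 m below the surface.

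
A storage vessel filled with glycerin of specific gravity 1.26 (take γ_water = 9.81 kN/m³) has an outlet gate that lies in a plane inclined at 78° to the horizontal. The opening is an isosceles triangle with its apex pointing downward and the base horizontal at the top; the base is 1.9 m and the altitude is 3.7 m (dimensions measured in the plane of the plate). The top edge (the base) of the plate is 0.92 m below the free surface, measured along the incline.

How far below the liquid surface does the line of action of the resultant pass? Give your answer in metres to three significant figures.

γ = 1.26 × 9.81 = 12.3606 kN/m³.
Let θ = 78° be the plate's angle to the horizontal; measure y along the incline from where the plane meets the free surface. Vertical depth h = y·sinθ with sinθ = 0.978148.
With the apex down, the centroid sits h/3 = 3.7/3 = 1.23333 m below the base (the top edge), so y_c = 0.92 + 1.23333 = 2.15333 m and h_c = 2.15333 × 0.978148 = 2.10628 m.
A = ½ × 1.9 × 3.7 = 3.515 m².
Resultant F = γ·h_c·A = 12.3606 × 2.10628 × 3.515 = 91.5126 kN.
I_c = b·h³/36 = 1.9 × 3.7³/36 = 2.67335 m⁴.
Centre of pressure: y_p = y_c + I_c/(y_c·A) = 2.15333 + 2.67335/(2.15333 × 3.515) = 2.15333 + 0.353199 = 2.50653 m along the plane.
Vertically, h_p = y_p·sinθ = 2.50653 × 0.978148 = 2.45176 m.

h_p = 2.45 m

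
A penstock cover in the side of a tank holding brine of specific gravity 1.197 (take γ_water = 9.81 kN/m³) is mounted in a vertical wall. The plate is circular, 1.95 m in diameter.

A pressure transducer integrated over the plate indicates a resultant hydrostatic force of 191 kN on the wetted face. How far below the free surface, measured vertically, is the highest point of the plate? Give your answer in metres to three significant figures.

γ = 1.197 × 9.81 = 11.74257 kN/m³.
A = π(0.975)² = 2.98648 m².
From F = γ·h_c·A, the centroid depth is h_c = 191/(11.74257 × 2.98648) = 5.44641 m.
The centroid is at the centre, 0.975 m below the top of the plate, so the highest point sits at h_top = 5.44641 − 0.975 = 4.47141 m below the surface.

d_top ≈ 4.47 m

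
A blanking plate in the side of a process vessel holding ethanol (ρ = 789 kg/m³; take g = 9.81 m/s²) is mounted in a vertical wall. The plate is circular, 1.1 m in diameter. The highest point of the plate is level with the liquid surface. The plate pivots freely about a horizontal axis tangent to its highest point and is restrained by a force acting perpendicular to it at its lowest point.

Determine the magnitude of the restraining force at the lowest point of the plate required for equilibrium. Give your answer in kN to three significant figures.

γ = ρg = 789 × 9.81 / 1000 = 7.74009 kN/m³.
The centroid is at the centre, 0.55 m below the top of the plate, so the centroid depth is h_c = 0.55 m.
A = π(0.55)² = 0.950332 m².
Resultant F = γ·h_c·A = 7.74009 × 0.55 × 0.950332 = 4.04561 kN.
I_c = πr⁴/4 = π × 0.55⁴/4 = 0.0718688 m⁴.
Centre of pressure: y_p = y_c + I_c/(y_c·A) = 0.55 + 0.0718688/(0.55 × 0.950332) = 0.55 + 0.1375 = 0.6875 m along the plane.
The resultant acts 0.55 + 0.1375 = 0.6875 m (along the plate) below the hinge at the top edge, so the moment about the hinge is M = F × 0.6875 = 4.04561 × 0.6875 = 2.78136 kN·m.
A normal force at the bottom, 1.1 m from the hinge, must supply this moment: P = 2.78136/1.1 = 2.52851 kN.

P ≈ 2.53 kN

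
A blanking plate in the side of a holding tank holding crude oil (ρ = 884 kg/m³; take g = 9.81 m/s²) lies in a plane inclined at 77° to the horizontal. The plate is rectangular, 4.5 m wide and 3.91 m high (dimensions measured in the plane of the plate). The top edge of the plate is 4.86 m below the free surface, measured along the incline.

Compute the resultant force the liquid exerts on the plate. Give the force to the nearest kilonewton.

F ≈ 1013 kN

γ = ρg = 884 × 9.81 / 1000 = 8.67204 kN/m³.
Let θ = 77° be the plate's angle to the horizontal; measure y along the incline from where the plane meets the free surface. Vertical depth h = y·sinθ with sinθ = 0.974370.
The centroid lies 3.91/2 = 1.955 m below the top edge, so y_c = 4.86 + 1.955 = 6.815 m and h_c = 6.815 × 0.974370 = 6.64033 m.
A = 4.5 × 3.91 = 17.595 m².
Resultant F = γ·h_c·A = 8.67204 × 6.64033 × 17.595 = 1013.21 kN.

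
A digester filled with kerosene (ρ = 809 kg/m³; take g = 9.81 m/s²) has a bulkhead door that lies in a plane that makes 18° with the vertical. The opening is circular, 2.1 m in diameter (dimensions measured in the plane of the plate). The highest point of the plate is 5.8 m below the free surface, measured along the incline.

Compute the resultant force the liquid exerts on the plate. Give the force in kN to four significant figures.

γ = ρg = 809 × 9.81 / 1000 = 7.93629 kN/m³.
The plate makes 18° with the vertical, i.e. θ = 90° − 18° = 72° to the horizontal. Measuring y along the incline from the free-surface line, vertical depth h = y·sinθ with sinθ = 0.951057.
The centroid is at the centre, 1.05 m below the top of the plate, so y_c = 5.8 + 1.05 = 6.85 m and h_c = 6.85 × 0.951057 = 6.51474 m.
A = π(1.05)² = 3.46361 m².
Resultant F = γ·h_c·A = 7.93629 × 6.51474 × 3.46361 = 179.079 kN.

F ≈ 179.1 kN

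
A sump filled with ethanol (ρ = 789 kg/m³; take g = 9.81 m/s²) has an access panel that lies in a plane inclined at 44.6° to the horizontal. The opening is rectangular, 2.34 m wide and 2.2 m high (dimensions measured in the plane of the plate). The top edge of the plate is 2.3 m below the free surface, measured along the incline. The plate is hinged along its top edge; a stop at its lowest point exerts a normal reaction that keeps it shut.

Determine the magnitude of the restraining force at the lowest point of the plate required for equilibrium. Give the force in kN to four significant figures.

P ≈ 52.69 kN

γ = ρg = 789 × 9.81 / 1000 = 7.74009 kN/m³.
Let θ = 44.6° be the plate's angle to the horizontal; measure y along the incline from where the plane meets the free surface. Vertical depth h = y·sinθ with sinθ = 0.702153.
The centroid lies 2.2/2 = 1.1 m below the top edge, so y_c = 2.3 + 1.1 = 3.4 m and h_c = 3.4 × 0.702153 = 2.38732 m.
A = 2.34 × 2.2 = 5.148 m².
Resultant F = γ·h_c·A = 7.74009 × 2.38732 × 5.148 = 95.1251 kN.
I_c = b·h³/12 = 2.34 × 2.2³/12 = 2.07636 m⁴.
Centre of pressure: y_p = y_c + I_c/(y_c·A) = 3.4 + 2.07636/(3.4 × 5.148) = 3.4 + 0.118627 = 3.51863 m along the plane.
The resultant acts 1.1 + 0.118627 = 1.21863 m (along the plate) below the hinge at the top edge, so the moment about the hinge is M = F × 1.21863 = 95.1251 × 1.21863 = 115.922 kN·m.
A normal force at the bottom, 2.2 m from the hinge, must supply this moment: P = 115.922/2.2 = 52.6918 kN.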